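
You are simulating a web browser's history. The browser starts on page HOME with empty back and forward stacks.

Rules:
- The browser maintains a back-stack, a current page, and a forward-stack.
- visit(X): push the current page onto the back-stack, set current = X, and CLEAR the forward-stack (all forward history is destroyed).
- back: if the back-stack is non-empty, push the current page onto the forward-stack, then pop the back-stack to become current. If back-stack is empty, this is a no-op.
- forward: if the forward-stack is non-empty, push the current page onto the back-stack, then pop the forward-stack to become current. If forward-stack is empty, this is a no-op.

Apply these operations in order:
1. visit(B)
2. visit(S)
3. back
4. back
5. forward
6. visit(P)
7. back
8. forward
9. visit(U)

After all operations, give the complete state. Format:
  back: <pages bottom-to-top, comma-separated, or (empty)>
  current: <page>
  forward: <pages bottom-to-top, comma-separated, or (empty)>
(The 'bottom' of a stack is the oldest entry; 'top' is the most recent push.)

After 1 (visit(B)): cur=B back=1 fwd=0
After 2 (visit(S)): cur=S back=2 fwd=0
After 3 (back): cur=B back=1 fwd=1
After 4 (back): cur=HOME back=0 fwd=2
After 5 (forward): cur=B back=1 fwd=1
After 6 (visit(P)): cur=P back=2 fwd=0
After 7 (back): cur=B back=1 fwd=1
After 8 (forward): cur=P back=2 fwd=0
After 9 (visit(U)): cur=U back=3 fwd=0

Answer: back: HOME,B,P
current: U
forward: (empty)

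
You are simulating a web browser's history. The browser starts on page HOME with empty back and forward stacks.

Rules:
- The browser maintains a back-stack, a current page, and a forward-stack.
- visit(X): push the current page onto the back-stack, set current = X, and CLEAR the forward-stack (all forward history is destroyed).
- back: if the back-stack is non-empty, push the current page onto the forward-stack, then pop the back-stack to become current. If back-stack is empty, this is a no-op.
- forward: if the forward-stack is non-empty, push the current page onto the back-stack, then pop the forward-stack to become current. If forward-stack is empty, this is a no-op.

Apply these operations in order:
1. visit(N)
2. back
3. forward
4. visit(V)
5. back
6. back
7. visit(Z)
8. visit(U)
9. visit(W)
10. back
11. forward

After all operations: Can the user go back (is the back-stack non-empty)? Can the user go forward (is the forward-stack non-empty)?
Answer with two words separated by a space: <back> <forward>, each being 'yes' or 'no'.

After 1 (visit(N)): cur=N back=1 fwd=0
After 2 (back): cur=HOME back=0 fwd=1
After 3 (forward): cur=N back=1 fwd=0
After 4 (visit(V)): cur=V back=2 fwd=0
After 5 (back): cur=N back=1 fwd=1
After 6 (back): cur=HOME back=0 fwd=2
After 7 (visit(Z)): cur=Z back=1 fwd=0
After 8 (visit(U)): cur=U back=2 fwd=0
After 9 (visit(W)): cur=W back=3 fwd=0
After 10 (back): cur=U back=2 fwd=1
After 11 (forward): cur=W back=3 fwd=0

Answer: yes no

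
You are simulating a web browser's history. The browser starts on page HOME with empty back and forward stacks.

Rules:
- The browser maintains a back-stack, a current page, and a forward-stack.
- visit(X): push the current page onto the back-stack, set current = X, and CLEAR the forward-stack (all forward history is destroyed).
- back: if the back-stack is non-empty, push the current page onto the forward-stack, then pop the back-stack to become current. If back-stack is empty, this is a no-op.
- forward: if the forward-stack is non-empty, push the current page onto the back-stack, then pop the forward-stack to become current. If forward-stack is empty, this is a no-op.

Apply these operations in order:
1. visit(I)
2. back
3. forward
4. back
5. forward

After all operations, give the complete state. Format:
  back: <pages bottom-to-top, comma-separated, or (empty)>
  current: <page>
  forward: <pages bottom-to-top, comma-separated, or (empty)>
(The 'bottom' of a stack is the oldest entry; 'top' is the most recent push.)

Answer: back: HOME
current: I
forward: (empty)

Derivation:
After 1 (visit(I)): cur=I back=1 fwd=0
After 2 (back): cur=HOME back=0 fwd=1
After 3 (forward): cur=I back=1 fwd=0
After 4 (back): cur=HOME back=0 fwd=1
After 5 (forward): cur=I back=1 fwd=0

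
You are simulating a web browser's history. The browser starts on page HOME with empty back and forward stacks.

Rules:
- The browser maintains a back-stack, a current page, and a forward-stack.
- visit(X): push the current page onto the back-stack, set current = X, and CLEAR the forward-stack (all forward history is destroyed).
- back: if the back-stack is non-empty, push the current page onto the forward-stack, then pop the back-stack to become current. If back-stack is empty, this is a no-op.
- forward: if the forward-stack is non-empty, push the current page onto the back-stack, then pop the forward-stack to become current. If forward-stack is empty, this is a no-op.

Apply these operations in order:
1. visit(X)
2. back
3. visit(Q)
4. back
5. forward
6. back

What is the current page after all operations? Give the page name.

Answer: HOME

Derivation:
After 1 (visit(X)): cur=X back=1 fwd=0
After 2 (back): cur=HOME back=0 fwd=1
After 3 (visit(Q)): cur=Q back=1 fwd=0
After 4 (back): cur=HOME back=0 fwd=1
After 5 (forward): cur=Q back=1 fwd=0
After 6 (back): cur=HOME back=0 fwd=1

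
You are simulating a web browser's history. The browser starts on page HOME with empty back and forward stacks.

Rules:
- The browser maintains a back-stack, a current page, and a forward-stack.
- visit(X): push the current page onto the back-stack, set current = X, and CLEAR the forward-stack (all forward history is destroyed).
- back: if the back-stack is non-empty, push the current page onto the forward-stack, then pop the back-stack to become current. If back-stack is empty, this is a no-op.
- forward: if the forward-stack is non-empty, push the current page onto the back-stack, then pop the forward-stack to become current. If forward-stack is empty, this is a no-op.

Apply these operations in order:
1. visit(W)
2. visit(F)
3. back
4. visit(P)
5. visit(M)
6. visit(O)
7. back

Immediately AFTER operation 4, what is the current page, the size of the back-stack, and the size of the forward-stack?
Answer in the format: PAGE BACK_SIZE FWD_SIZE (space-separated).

After 1 (visit(W)): cur=W back=1 fwd=0
After 2 (visit(F)): cur=F back=2 fwd=0
After 3 (back): cur=W back=1 fwd=1
After 4 (visit(P)): cur=P back=2 fwd=0

P 2 0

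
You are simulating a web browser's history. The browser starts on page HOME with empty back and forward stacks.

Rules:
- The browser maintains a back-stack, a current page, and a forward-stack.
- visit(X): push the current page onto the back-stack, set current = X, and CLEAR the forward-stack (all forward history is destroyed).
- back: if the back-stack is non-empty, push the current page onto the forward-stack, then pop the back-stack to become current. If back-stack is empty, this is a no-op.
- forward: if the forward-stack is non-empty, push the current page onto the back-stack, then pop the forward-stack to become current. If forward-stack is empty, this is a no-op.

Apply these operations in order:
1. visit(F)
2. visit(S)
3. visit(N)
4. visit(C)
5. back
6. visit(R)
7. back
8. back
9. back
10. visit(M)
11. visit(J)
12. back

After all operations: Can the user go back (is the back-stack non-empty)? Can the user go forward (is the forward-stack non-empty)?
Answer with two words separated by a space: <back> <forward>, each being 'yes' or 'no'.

Answer: yes yes

Derivation:
After 1 (visit(F)): cur=F back=1 fwd=0
After 2 (visit(S)): cur=S back=2 fwd=0
After 3 (visit(N)): cur=N back=3 fwd=0
After 4 (visit(C)): cur=C back=4 fwd=0
After 5 (back): cur=N back=3 fwd=1
After 6 (visit(R)): cur=R back=4 fwd=0
After 7 (back): cur=N back=3 fwd=1
After 8 (back): cur=S back=2 fwd=2
After 9 (back): cur=F back=1 fwd=3
After 10 (visit(M)): cur=M back=2 fwd=0
After 11 (visit(J)): cur=J back=3 fwd=0
After 12 (back): cur=M back=2 fwd=1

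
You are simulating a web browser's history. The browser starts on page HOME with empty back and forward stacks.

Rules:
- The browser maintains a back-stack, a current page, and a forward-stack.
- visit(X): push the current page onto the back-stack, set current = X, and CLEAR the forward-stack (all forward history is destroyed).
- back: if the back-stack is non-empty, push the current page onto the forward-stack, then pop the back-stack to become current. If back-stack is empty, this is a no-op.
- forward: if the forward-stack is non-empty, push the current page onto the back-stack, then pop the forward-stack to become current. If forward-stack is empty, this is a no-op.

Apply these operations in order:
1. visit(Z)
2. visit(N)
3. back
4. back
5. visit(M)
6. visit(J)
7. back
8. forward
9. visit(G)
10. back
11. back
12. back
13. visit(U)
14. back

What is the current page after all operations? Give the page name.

After 1 (visit(Z)): cur=Z back=1 fwd=0
After 2 (visit(N)): cur=N back=2 fwd=0
After 3 (back): cur=Z back=1 fwd=1
After 4 (back): cur=HOME back=0 fwd=2
After 5 (visit(M)): cur=M back=1 fwd=0
After 6 (visit(J)): cur=J back=2 fwd=0
After 7 (back): cur=M back=1 fwd=1
After 8 (forward): cur=J back=2 fwd=0
After 9 (visit(G)): cur=G back=3 fwd=0
After 10 (back): cur=J back=2 fwd=1
After 11 (back): cur=M back=1 fwd=2
After 12 (back): cur=HOME back=0 fwd=3
After 13 (visit(U)): cur=U back=1 fwd=0
After 14 (back): cur=HOME back=0 fwd=1

Answer: HOME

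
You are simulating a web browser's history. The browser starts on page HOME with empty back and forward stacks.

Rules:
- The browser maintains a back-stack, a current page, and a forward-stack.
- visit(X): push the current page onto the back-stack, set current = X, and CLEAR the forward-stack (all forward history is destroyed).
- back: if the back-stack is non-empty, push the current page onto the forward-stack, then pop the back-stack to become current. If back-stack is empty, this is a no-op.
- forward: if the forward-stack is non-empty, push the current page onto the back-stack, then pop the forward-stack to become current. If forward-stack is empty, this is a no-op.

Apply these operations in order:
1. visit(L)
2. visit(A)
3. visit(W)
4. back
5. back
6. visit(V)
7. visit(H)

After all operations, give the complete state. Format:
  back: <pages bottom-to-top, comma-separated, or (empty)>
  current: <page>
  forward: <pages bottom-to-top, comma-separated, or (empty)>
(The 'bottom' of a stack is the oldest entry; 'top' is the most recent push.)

After 1 (visit(L)): cur=L back=1 fwd=0
After 2 (visit(A)): cur=A back=2 fwd=0
After 3 (visit(W)): cur=W back=3 fwd=0
After 4 (back): cur=A back=2 fwd=1
After 5 (back): cur=L back=1 fwd=2
After 6 (visit(V)): cur=V back=2 fwd=0
After 7 (visit(H)): cur=H back=3 fwd=0

Answer: back: HOME,L,V
current: H
forward: (empty)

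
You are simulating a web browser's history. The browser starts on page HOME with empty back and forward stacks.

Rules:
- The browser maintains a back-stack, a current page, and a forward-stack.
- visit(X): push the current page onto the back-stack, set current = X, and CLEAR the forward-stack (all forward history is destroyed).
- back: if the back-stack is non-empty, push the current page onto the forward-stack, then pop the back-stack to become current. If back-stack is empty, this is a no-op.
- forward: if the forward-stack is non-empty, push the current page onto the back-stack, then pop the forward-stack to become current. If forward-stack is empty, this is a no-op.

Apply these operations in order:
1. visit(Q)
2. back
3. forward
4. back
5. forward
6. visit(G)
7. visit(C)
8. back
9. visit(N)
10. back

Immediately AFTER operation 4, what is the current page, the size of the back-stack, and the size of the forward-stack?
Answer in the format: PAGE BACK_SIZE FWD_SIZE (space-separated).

After 1 (visit(Q)): cur=Q back=1 fwd=0
After 2 (back): cur=HOME back=0 fwd=1
After 3 (forward): cur=Q back=1 fwd=0
After 4 (back): cur=HOME back=0 fwd=1

HOME 0 1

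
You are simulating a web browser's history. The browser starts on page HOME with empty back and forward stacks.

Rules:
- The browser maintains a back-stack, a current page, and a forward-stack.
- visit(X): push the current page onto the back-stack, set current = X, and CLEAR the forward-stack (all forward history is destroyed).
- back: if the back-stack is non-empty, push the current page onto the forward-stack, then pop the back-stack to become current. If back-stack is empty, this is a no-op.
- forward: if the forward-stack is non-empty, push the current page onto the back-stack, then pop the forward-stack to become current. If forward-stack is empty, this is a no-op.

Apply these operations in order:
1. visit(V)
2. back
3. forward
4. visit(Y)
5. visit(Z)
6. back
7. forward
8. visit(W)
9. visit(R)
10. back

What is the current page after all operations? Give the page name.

Answer: W

Derivation:
After 1 (visit(V)): cur=V back=1 fwd=0
After 2 (back): cur=HOME back=0 fwd=1
After 3 (forward): cur=V back=1 fwd=0
After 4 (visit(Y)): cur=Y back=2 fwd=0
After 5 (visit(Z)): cur=Z back=3 fwd=0
After 6 (back): cur=Y back=2 fwd=1
After 7 (forward): cur=Z back=3 fwd=0
After 8 (visit(W)): cur=W back=4 fwd=0
After 9 (visit(R)): cur=R back=5 fwd=0
After 10 (back): cur=W back=4 fwd=1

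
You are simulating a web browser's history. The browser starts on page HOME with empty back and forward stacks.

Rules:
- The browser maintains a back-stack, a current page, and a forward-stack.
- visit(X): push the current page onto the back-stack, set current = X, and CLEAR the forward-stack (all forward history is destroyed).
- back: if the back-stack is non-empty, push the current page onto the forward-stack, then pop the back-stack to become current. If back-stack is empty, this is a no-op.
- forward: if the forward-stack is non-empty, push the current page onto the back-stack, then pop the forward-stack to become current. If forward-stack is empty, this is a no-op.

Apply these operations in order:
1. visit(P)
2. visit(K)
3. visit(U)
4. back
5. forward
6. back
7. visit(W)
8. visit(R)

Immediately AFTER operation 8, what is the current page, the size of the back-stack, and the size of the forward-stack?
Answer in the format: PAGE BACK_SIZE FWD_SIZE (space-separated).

After 1 (visit(P)): cur=P back=1 fwd=0
After 2 (visit(K)): cur=K back=2 fwd=0
After 3 (visit(U)): cur=U back=3 fwd=0
After 4 (back): cur=K back=2 fwd=1
After 5 (forward): cur=U back=3 fwd=0
After 6 (back): cur=K back=2 fwd=1
After 7 (visit(W)): cur=W back=3 fwd=0
After 8 (visit(R)): cur=R back=4 fwd=0

R 4 0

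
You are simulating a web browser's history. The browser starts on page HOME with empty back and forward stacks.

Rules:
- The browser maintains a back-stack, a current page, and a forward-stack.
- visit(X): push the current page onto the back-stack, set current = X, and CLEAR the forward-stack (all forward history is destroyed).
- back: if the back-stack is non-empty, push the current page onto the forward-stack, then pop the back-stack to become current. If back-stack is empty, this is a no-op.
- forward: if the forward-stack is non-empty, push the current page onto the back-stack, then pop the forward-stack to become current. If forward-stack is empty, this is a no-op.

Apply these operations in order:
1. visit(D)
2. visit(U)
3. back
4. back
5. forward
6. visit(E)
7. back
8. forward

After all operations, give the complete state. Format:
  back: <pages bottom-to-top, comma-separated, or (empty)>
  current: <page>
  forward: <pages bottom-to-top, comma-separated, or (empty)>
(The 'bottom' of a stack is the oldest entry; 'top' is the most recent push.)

After 1 (visit(D)): cur=D back=1 fwd=0
After 2 (visit(U)): cur=U back=2 fwd=0
After 3 (back): cur=D back=1 fwd=1
After 4 (back): cur=HOME back=0 fwd=2
After 5 (forward): cur=D back=1 fwd=1
After 6 (visit(E)): cur=E back=2 fwd=0
After 7 (back): cur=D back=1 fwd=1
After 8 (forward): cur=E back=2 fwd=0

Answer: back: HOME,D
current: E
forward: (empty)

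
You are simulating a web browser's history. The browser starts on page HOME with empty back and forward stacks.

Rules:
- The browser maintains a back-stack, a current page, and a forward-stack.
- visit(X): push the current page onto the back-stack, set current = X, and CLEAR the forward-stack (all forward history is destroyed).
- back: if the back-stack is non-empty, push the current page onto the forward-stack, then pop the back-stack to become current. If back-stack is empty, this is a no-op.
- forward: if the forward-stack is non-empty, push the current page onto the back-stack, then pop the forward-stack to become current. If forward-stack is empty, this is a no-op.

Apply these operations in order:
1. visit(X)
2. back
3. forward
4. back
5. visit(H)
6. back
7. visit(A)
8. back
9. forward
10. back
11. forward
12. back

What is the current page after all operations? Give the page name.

After 1 (visit(X)): cur=X back=1 fwd=0
After 2 (back): cur=HOME back=0 fwd=1
After 3 (forward): cur=X back=1 fwd=0
After 4 (back): cur=HOME back=0 fwd=1
After 5 (visit(H)): cur=H back=1 fwd=0
After 6 (back): cur=HOME back=0 fwd=1
After 7 (visit(A)): cur=A back=1 fwd=0
After 8 (back): cur=HOME back=0 fwd=1
After 9 (forward): cur=A back=1 fwd=0
After 10 (back): cur=HOME back=0 fwd=1
After 11 (forward): cur=A back=1 fwd=0
After 12 (back): cur=HOME back=0 fwd=1

Answer: HOME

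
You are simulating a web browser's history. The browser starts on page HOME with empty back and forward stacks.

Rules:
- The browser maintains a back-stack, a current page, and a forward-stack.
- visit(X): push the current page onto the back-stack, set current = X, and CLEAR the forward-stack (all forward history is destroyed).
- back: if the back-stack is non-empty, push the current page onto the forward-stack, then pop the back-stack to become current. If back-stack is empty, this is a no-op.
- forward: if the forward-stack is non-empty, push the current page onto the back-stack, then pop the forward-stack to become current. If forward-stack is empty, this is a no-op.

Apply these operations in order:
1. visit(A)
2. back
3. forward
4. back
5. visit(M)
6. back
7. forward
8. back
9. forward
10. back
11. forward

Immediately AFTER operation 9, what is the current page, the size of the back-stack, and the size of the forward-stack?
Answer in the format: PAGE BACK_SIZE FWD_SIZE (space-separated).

After 1 (visit(A)): cur=A back=1 fwd=0
After 2 (back): cur=HOME back=0 fwd=1
After 3 (forward): cur=A back=1 fwd=0
After 4 (back): cur=HOME back=0 fwd=1
After 5 (visit(M)): cur=M back=1 fwd=0
After 6 (back): cur=HOME back=0 fwd=1
After 7 (forward): cur=M back=1 fwd=0
After 8 (back): cur=HOME back=0 fwd=1
After 9 (forward): cur=M back=1 fwd=0

M 1 0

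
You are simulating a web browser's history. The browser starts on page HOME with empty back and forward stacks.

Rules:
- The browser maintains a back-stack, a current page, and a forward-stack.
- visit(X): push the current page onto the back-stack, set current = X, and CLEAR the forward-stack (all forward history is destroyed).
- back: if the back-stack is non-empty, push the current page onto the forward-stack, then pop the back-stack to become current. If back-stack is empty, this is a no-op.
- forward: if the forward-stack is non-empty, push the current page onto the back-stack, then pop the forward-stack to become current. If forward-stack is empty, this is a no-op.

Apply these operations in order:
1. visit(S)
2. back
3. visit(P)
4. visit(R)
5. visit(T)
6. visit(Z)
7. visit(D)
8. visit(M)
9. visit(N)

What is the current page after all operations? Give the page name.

After 1 (visit(S)): cur=S back=1 fwd=0
After 2 (back): cur=HOME back=0 fwd=1
After 3 (visit(P)): cur=P back=1 fwd=0
After 4 (visit(R)): cur=R back=2 fwd=0
After 5 (visit(T)): cur=T back=3 fwd=0
After 6 (visit(Z)): cur=Z back=4 fwd=0
After 7 (visit(D)): cur=D back=5 fwd=0
After 8 (visit(M)): cur=M back=6 fwd=0
After 9 (visit(N)): cur=N back=7 fwd=0

Answer: N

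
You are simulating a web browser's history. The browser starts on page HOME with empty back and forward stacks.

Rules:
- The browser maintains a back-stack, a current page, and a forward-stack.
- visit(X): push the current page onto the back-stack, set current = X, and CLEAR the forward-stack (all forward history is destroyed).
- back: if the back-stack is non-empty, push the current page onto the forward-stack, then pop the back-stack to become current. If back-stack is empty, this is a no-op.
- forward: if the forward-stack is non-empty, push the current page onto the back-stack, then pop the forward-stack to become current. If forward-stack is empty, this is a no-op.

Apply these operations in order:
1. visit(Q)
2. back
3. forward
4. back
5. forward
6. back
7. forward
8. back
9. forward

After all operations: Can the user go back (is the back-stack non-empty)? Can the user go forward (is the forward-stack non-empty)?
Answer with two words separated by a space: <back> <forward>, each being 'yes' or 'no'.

After 1 (visit(Q)): cur=Q back=1 fwd=0
After 2 (back): cur=HOME back=0 fwd=1
After 3 (forward): cur=Q back=1 fwd=0
After 4 (back): cur=HOME back=0 fwd=1
After 5 (forward): cur=Q back=1 fwd=0
After 6 (back): cur=HOME back=0 fwd=1
After 7 (forward): cur=Q back=1 fwd=0
After 8 (back): cur=HOME back=0 fwd=1
After 9 (forward): cur=Q back=1 fwd=0

Answer: yes no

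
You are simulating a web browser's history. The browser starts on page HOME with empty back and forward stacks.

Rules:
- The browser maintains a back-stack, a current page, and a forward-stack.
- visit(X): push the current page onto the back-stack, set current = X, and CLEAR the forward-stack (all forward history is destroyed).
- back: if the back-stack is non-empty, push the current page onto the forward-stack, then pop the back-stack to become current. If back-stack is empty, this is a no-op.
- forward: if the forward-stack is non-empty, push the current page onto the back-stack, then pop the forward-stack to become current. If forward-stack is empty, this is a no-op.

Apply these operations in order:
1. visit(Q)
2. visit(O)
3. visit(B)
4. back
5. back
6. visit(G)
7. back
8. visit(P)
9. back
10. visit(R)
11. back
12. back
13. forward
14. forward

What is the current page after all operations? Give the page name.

After 1 (visit(Q)): cur=Q back=1 fwd=0
After 2 (visit(O)): cur=O back=2 fwd=0
After 3 (visit(B)): cur=B back=3 fwd=0
After 4 (back): cur=O back=2 fwd=1
After 5 (back): cur=Q back=1 fwd=2
After 6 (visit(G)): cur=G back=2 fwd=0
After 7 (back): cur=Q back=1 fwd=1
After 8 (visit(P)): cur=P back=2 fwd=0
After 9 (back): cur=Q back=1 fwd=1
After 10 (visit(R)): cur=R back=2 fwd=0
After 11 (back): cur=Q back=1 fwd=1
After 12 (back): cur=HOME back=0 fwd=2
After 13 (forward): cur=Q back=1 fwd=1
After 14 (forward): cur=R back=2 fwd=0

Answer: R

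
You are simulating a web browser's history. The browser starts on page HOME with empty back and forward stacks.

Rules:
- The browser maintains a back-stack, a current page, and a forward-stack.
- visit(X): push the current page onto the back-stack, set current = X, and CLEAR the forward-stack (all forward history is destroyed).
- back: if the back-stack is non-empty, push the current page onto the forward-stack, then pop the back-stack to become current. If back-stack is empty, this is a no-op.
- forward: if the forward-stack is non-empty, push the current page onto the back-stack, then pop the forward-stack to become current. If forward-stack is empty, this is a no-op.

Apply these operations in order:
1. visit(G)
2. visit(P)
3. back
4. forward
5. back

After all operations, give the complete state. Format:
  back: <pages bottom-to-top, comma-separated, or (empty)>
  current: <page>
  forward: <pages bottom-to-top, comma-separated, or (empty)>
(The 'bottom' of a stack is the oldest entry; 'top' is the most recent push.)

After 1 (visit(G)): cur=G back=1 fwd=0
After 2 (visit(P)): cur=P back=2 fwd=0
After 3 (back): cur=G back=1 fwd=1
After 4 (forward): cur=P back=2 fwd=0
After 5 (back): cur=G back=1 fwd=1

Answer: back: HOME
current: G
forward: P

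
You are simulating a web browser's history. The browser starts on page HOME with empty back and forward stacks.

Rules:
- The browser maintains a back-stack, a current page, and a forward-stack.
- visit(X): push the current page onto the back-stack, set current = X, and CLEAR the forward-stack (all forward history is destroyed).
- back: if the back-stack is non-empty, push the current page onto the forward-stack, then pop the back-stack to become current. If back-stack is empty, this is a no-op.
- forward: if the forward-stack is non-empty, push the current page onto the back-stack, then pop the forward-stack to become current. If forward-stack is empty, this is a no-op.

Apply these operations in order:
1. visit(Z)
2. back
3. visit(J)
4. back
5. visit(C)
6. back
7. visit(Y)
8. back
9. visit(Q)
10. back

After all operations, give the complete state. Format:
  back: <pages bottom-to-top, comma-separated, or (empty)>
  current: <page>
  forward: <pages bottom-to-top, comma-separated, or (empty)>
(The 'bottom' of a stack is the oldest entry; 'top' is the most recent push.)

After 1 (visit(Z)): cur=Z back=1 fwd=0
After 2 (back): cur=HOME back=0 fwd=1
After 3 (visit(J)): cur=J back=1 fwd=0
After 4 (back): cur=HOME back=0 fwd=1
After 5 (visit(C)): cur=C back=1 fwd=0
After 6 (back): cur=HOME back=0 fwd=1
After 7 (visit(Y)): cur=Y back=1 fwd=0
After 8 (back): cur=HOME back=0 fwd=1
After 9 (visit(Q)): cur=Q back=1 fwd=0
After 10 (back): cur=HOME back=0 fwd=1

Answer: back: (empty)
current: HOME
forward: Q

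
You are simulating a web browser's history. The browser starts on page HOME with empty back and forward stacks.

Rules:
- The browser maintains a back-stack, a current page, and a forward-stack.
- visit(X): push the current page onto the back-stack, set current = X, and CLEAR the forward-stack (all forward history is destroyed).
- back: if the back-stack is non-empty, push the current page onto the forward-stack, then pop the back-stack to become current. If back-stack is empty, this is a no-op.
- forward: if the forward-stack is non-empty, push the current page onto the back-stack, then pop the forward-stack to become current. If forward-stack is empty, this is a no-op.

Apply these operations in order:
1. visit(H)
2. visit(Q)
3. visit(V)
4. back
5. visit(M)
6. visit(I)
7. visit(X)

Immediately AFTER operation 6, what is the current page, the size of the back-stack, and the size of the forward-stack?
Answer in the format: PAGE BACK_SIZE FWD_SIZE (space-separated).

After 1 (visit(H)): cur=H back=1 fwd=0
After 2 (visit(Q)): cur=Q back=2 fwd=0
After 3 (visit(V)): cur=V back=3 fwd=0
After 4 (back): cur=Q back=2 fwd=1
After 5 (visit(M)): cur=M back=3 fwd=0
After 6 (visit(I)): cur=I back=4 fwd=0

I 4 0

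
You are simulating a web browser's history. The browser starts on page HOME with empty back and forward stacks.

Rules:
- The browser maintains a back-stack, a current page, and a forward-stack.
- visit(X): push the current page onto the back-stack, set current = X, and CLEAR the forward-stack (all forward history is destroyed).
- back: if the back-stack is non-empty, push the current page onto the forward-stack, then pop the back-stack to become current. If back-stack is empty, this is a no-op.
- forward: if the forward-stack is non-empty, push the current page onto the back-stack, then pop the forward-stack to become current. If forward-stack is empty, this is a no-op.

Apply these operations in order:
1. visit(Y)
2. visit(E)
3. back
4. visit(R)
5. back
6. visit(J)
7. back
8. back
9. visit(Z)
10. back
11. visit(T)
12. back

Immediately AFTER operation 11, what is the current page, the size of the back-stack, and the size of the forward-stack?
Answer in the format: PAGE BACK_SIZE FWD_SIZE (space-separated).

After 1 (visit(Y)): cur=Y back=1 fwd=0
After 2 (visit(E)): cur=E back=2 fwd=0
After 3 (back): cur=Y back=1 fwd=1
After 4 (visit(R)): cur=R back=2 fwd=0
After 5 (back): cur=Y back=1 fwd=1
After 6 (visit(J)): cur=J back=2 fwd=0
After 7 (back): cur=Y back=1 fwd=1
After 8 (back): cur=HOME back=0 fwd=2
After 9 (visit(Z)): cur=Z back=1 fwd=0
After 10 (back): cur=HOME back=0 fwd=1
After 11 (visit(T)): cur=T back=1 fwd=0

T 1 0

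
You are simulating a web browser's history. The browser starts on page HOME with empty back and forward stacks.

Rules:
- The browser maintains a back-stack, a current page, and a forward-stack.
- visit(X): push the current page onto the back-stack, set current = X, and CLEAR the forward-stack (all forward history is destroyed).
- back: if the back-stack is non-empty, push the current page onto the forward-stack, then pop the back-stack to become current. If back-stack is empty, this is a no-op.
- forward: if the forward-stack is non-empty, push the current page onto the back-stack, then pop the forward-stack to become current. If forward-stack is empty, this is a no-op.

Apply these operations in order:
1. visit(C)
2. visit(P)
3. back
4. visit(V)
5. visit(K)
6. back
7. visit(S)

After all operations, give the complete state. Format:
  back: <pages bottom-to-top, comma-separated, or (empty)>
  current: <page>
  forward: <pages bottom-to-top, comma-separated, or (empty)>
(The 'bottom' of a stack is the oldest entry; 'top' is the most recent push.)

After 1 (visit(C)): cur=C back=1 fwd=0
After 2 (visit(P)): cur=P back=2 fwd=0
After 3 (back): cur=C back=1 fwd=1
After 4 (visit(V)): cur=V back=2 fwd=0
After 5 (visit(K)): cur=K back=3 fwd=0
After 6 (back): cur=V back=2 fwd=1
After 7 (visit(S)): cur=S back=3 fwd=0

Answer: back: HOME,C,V
current: S
forward: (empty)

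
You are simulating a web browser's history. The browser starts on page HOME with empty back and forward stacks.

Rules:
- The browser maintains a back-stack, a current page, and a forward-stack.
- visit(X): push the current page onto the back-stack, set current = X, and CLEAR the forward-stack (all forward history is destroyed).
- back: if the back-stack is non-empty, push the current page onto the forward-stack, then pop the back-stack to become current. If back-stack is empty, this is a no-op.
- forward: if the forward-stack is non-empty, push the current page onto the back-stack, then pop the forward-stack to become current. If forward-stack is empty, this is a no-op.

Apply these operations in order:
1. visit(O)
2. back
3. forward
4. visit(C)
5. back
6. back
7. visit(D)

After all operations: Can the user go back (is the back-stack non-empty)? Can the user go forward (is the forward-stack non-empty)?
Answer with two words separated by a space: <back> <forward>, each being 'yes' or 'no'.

Answer: yes no

Derivation:
After 1 (visit(O)): cur=O back=1 fwd=0
After 2 (back): cur=HOME back=0 fwd=1
After 3 (forward): cur=O back=1 fwd=0
After 4 (visit(C)): cur=C back=2 fwd=0
After 5 (back): cur=O back=1 fwd=1
After 6 (back): cur=HOME back=0 fwd=2
After 7 (visit(D)): cur=D back=1 fwd=0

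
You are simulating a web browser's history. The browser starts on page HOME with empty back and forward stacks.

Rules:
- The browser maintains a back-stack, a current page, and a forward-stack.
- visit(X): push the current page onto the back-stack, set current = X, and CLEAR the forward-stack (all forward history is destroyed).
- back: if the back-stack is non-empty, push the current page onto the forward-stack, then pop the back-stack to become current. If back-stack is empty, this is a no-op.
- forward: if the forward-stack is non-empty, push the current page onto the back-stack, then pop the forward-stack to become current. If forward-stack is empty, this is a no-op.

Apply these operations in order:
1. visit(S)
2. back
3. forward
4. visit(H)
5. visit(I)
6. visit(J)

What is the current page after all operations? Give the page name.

Answer: J

Derivation:
After 1 (visit(S)): cur=S back=1 fwd=0
After 2 (back): cur=HOME back=0 fwd=1
After 3 (forward): cur=S back=1 fwd=0
After 4 (visit(H)): cur=H back=2 fwd=0
After 5 (visit(I)): cur=I back=3 fwd=0
After 6 (visit(J)): cur=J back=4 fwd=0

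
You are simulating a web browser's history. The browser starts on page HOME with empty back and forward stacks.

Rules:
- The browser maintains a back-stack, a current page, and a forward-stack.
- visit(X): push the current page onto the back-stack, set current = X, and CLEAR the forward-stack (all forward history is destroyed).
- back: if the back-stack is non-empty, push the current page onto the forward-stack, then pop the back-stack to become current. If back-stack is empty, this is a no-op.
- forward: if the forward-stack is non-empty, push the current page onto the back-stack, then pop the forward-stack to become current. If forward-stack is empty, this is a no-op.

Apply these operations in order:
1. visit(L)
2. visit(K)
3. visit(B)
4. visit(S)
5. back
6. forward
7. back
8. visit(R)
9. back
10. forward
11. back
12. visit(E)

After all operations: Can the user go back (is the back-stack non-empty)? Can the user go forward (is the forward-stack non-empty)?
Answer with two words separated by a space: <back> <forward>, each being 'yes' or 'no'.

Answer: yes no

Derivation:
After 1 (visit(L)): cur=L back=1 fwd=0
After 2 (visit(K)): cur=K back=2 fwd=0
After 3 (visit(B)): cur=B back=3 fwd=0
After 4 (visit(S)): cur=S back=4 fwd=0
After 5 (back): cur=B back=3 fwd=1
After 6 (forward): cur=S back=4 fwd=0
After 7 (back): cur=B back=3 fwd=1
After 8 (visit(R)): cur=R back=4 fwd=0
After 9 (back): cur=B back=3 fwd=1
After 10 (forward): cur=R back=4 fwd=0
After 11 (back): cur=B back=3 fwd=1
After 12 (visit(E)): cur=E back=4 fwd=0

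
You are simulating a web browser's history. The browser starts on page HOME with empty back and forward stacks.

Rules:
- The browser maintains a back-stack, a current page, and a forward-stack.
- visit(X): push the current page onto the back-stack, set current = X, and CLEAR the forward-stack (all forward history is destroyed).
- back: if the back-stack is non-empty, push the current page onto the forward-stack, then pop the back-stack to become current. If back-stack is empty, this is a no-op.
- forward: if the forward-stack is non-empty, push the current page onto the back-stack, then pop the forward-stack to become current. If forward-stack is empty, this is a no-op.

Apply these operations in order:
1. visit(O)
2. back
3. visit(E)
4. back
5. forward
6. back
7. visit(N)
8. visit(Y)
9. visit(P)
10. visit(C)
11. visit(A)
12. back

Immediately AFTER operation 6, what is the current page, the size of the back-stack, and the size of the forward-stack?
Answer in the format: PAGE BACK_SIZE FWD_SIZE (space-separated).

After 1 (visit(O)): cur=O back=1 fwd=0
After 2 (back): cur=HOME back=0 fwd=1
After 3 (visit(E)): cur=E back=1 fwd=0
After 4 (back): cur=HOME back=0 fwd=1
After 5 (forward): cur=E back=1 fwd=0
After 6 (back): cur=HOME back=0 fwd=1

HOME 0 1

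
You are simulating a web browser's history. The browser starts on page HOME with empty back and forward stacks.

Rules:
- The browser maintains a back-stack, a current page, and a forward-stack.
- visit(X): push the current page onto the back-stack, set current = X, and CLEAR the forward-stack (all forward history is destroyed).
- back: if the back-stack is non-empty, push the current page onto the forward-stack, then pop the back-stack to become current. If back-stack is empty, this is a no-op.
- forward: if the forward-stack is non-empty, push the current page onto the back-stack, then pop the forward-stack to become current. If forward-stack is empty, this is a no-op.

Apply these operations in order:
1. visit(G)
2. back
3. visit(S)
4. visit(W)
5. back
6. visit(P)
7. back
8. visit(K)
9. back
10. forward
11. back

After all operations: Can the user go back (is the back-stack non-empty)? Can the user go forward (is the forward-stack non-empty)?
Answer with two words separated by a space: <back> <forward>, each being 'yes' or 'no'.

Answer: yes yes

Derivation:
After 1 (visit(G)): cur=G back=1 fwd=0
After 2 (back): cur=HOME back=0 fwd=1
After 3 (visit(S)): cur=S back=1 fwd=0
After 4 (visit(W)): cur=W back=2 fwd=0
After 5 (back): cur=S back=1 fwd=1
After 6 (visit(P)): cur=P back=2 fwd=0
After 7 (back): cur=S back=1 fwd=1
After 8 (visit(K)): cur=K back=2 fwd=0
After 9 (back): cur=S back=1 fwd=1
After 10 (forward): cur=K back=2 fwd=0
After 11 (back): cur=S back=1 fwd=1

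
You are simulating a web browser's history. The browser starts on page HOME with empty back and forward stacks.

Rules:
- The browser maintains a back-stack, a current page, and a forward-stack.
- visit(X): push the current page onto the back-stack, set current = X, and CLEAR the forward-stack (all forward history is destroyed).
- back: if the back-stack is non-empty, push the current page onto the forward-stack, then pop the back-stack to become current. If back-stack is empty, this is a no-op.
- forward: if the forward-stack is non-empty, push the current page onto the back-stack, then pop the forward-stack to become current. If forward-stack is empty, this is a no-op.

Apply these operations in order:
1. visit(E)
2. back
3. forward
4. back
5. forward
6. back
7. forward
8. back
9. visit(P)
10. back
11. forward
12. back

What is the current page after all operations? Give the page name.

Answer: HOME

Derivation:
After 1 (visit(E)): cur=E back=1 fwd=0
After 2 (back): cur=HOME back=0 fwd=1
After 3 (forward): cur=E back=1 fwd=0
After 4 (back): cur=HOME back=0 fwd=1
After 5 (forward): cur=E back=1 fwd=0
After 6 (back): cur=HOME back=0 fwd=1
After 7 (forward): cur=E back=1 fwd=0
After 8 (back): cur=HOME back=0 fwd=1
After 9 (visit(P)): cur=P back=1 fwd=0
After 10 (back): cur=HOME back=0 fwd=1
After 11 (forward): cur=P back=1 fwd=0
After 12 (back): cur=HOME back=0 fwd=1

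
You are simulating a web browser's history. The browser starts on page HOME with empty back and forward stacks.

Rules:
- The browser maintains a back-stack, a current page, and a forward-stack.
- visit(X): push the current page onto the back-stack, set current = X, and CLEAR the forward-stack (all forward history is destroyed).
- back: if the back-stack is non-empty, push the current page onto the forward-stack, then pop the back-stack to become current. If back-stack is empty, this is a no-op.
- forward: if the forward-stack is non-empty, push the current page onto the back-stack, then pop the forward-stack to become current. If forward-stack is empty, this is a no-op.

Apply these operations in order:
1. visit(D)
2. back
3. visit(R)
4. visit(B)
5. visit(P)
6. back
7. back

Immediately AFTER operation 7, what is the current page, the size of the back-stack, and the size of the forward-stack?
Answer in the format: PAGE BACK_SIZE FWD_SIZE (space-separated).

After 1 (visit(D)): cur=D back=1 fwd=0
After 2 (back): cur=HOME back=0 fwd=1
After 3 (visit(R)): cur=R back=1 fwd=0
After 4 (visit(B)): cur=B back=2 fwd=0
After 5 (visit(P)): cur=P back=3 fwd=0
After 6 (back): cur=B back=2 fwd=1
After 7 (back): cur=R back=1 fwd=2

R 1 2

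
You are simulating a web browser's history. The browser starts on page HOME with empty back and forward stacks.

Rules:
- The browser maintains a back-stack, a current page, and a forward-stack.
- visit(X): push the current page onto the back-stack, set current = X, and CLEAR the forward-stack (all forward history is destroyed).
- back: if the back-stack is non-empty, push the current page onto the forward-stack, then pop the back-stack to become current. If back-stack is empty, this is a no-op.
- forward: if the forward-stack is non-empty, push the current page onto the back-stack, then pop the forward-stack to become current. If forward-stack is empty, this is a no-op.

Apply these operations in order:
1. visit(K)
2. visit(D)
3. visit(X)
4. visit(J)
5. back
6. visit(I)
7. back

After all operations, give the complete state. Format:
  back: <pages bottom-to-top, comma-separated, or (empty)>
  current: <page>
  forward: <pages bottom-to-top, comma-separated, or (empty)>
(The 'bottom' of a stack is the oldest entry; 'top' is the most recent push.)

After 1 (visit(K)): cur=K back=1 fwd=0
After 2 (visit(D)): cur=D back=2 fwd=0
After 3 (visit(X)): cur=X back=3 fwd=0
After 4 (visit(J)): cur=J back=4 fwd=0
After 5 (back): cur=X back=3 fwd=1
After 6 (visit(I)): cur=I back=4 fwd=0
After 7 (back): cur=X back=3 fwd=1

Answer: back: HOME,K,D
current: X
forward: I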